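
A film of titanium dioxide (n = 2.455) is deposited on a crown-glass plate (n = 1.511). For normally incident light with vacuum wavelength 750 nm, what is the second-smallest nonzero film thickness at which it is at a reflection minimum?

At the upper boundary (n = 1.0 to n = 2.455) the reflected ray undergoes a half-wave phase shift.
Ray reflecting at the bottom interface goes from n = 2.455 toward n = 1.511: no phase shift.
Exactly one π shift → a net half-wave offset.
So the condition for destructive reflection is 2 n t = m λ.
The second-smallest nonzero thickness corresponds to m = 2: t = m λ / (2 n) = 2.00 × 750 / (2 × 2.455) = 305 nm.

305 nm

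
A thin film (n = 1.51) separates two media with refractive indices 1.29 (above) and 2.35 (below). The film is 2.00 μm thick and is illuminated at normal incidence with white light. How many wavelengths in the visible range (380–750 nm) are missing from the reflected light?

At the upper boundary (n = 1.29 to n = 1.51) the reflected ray undergoes a half-wave phase shift.
At the lower boundary (n = 1.51 to n = 2.35) the reflected ray undergoes a half-wave phase shift.
Net: no relative phase inversion (both shifts match).
So the condition for destructive reflection is 2 n t = (m + ½) λ.
λ = 2 n t / (m + ½) = 6040 / (m + ½) nm.
m=7: 805 nm (IR); m=8: 711 nm (visible); m=9: 636 nm (visible); m=10: 575 nm (visible); m=11: 525 nm (visible); m=12: 483 nm (visible); m=13: 447 nm (visible); m=14: 417 nm (visible); m=15: 390 nm (visible); m=16: 366 nm (UV).

8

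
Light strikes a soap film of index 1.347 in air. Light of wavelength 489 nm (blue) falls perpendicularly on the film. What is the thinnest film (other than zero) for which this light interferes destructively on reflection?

Ray reflecting at the top interface goes from n = 1.0 toward n = 1.347: a half-wave phase shift.
Bottom surface (1.347 → 1.0): reflection off a lower-index medium gives no phase shift.
Exactly one π shift → a net half-wave offset.
So the condition for destructive reflection is 2 n t = m λ.
Minimum nonzero at m = 1: t = λ / (2 n) = 489 / (2 × 1.347) = 182 nm.

182 nm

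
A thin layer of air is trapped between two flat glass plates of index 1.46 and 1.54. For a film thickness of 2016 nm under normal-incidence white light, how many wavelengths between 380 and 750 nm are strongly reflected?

At the upper boundary (n = 1.46 to n = 1.0) the reflected ray undergoes no phase shift.
Bottom surface (1.0 → 1.54): reflection off a higher-index medium gives a half-wave phase shift.
The two reflections differ by half a wavelength.
With one net inversion, constructive interference in reflection requires 2 n t = (m + ½) λ.
λ = 2 n t / (m + ½) = 4032 / (m + ½) nm.
m=4: 896 nm (IR); m=5: 733 nm (visible); m=6: 620 nm (visible); m=7: 538 nm (visible); m=8: 474 nm (visible); m=9: 424 nm (visible); m=10: 384 nm (visible); m=11: 351 nm (UV).

6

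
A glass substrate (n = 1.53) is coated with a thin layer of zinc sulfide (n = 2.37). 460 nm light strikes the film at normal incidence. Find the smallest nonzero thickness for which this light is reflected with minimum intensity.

97.0 nm

Ray reflecting at the top interface goes from n = 1.0 toward n = 2.37: a half-wave phase shift.
Bottom surface (2.37 → 1.53): reflection off a lower-index medium gives no phase shift.
Exactly one π shift → a net half-wave offset.
For weak reflection here: 2 n t = m λ.
The smallest nonzero thickness corresponds to m = 1: t = m λ / (2 n) = 1.00 × 460 / (2 × 2.37) = 97.0 nm.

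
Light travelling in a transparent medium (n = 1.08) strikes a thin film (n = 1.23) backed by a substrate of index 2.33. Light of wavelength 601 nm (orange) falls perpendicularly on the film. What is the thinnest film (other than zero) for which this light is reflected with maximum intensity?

Top surface (1.08 → 1.23): reflection off a higher-index medium gives a half-wave phase shift.
Bottom surface (1.23 → 2.33): reflection off a higher-index medium gives a half-wave phase shift.
Zero or two π shifts → no net half-wave offset.
So the condition for constructive reflection is 2 n t = m λ.
Minimum nonzero at m = 1: t = λ / (2 n) = 601 / (2 × 1.23) = 244 nm.

244 nm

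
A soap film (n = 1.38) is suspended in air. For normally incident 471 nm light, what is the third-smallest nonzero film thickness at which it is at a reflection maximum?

427 nm

Ray reflecting at the top interface goes from n = 1.0 toward n = 1.38: a half-wave phase shift.
At the lower boundary (n = 1.38 to n = 1.0) the reflected ray undergoes no phase shift.
Exactly one π shift → a net half-wave offset.
With one net inversion, constructive interference in reflection requires 2 n t = (m + ½) λ.
The third-smallest nonzero thickness corresponds to m = 2: t = (m + ½) λ / (2 n) = 2.50 × 471 / (2 × 1.38) = 427 nm.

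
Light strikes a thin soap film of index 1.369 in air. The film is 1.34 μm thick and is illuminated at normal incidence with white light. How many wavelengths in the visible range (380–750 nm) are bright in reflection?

5

At the upper boundary (n = 1.0 to n = 1.369) the reflected ray undergoes a half-wave phase shift.
Ray reflecting at the bottom interface goes from n = 1.369 toward n = 1.0: no phase shift.
Exactly one π shift → a net half-wave offset.
So the condition for constructive reflection is 2 n t = (m + ½) λ.
λ = 2 n t / (m + ½) = 3669 / (m + ½) nm.
m=4: 815 nm (IR); m=5: 667 nm (visible); m=6: 564 nm (visible); m=7: 489 nm (visible); m=8: 432 nm (visible); m=9: 386 nm (visible); m=10: 349 nm (UV).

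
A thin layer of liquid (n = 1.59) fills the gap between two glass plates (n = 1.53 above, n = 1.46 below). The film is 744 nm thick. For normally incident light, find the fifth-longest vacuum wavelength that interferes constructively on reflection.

Top surface (1.53 → 1.59): reflection off a higher-index medium gives a half-wave phase shift.
Bottom surface (1.59 → 1.46): reflection off a lower-index medium gives no phase shift.
Net: one phase inversion between the two reflected rays.
So the condition for constructive reflection is 2 n t = (m + ½) λ.
λ = 2 n t / (m + ½). The fifth-longest wavelength is m = 4: λ = 2 × 1.59 × 744 / 4.50 = 526 nm.

526 nm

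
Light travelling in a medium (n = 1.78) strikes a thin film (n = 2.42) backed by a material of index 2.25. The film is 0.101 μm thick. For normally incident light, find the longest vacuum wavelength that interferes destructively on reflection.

At the upper boundary (n = 1.78 to n = 2.42) the reflected ray undergoes a half-wave phase shift.
At the lower boundary (n = 2.42 to n = 2.25) the reflected ray undergoes no phase shift.
Exactly one π shift → a net half-wave offset.
With one net inversion, destructive interference in reflection requires 2 n t = m λ.
λ = 2 n t / m. The longest wavelength is m = 1: λ = 2 × 2.42 × 101 / 1.00 = 489 nm.

489 nm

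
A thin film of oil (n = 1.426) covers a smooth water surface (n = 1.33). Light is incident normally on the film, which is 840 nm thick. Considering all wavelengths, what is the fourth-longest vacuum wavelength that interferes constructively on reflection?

684 nm

Top surface (1.0 → 1.426): reflection off a higher-index medium gives a half-wave phase shift.
Ray reflecting at the bottom interface goes from n = 1.426 toward n = 1.33: no phase shift.
Net: one phase inversion between the two reflected rays.
With one net inversion, constructive interference in reflection requires 2 n t = (m + ½) λ.
λ = 2 n t / (m + ½). The fourth-longest wavelength is m = 3: λ = 2 × 1.426 × 840 / 3.50 = 684 nm.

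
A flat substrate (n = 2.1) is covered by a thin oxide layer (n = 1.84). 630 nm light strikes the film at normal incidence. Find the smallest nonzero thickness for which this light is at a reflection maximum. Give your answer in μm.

0.171 μm

Ray reflecting at the top interface goes from n = 1.0 toward n = 1.84: a half-wave phase shift.
At the lower boundary (n = 1.84 to n = 2.1) the reflected ray undergoes a half-wave phase shift.
Net: no relative phase inversion (both shifts match).
For maximum reflection here: 2 n t = m λ.
The smallest nonzero thickness corresponds to m = 1: t = m λ / (2 n) = 1.00 × 630 / (2 × 1.84) = 171 nm.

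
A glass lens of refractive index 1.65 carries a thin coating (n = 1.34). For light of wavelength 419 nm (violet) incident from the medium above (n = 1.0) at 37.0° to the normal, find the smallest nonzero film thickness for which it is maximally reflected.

At the upper boundary (n = 1.0 to n = 1.34) the reflected ray undergoes a half-wave phase shift.
At the lower boundary (n = 1.34 to n = 1.65) the reflected ray undergoes a half-wave phase shift.
The two reflections carry the same phase change, so no net offset.
So the condition for constructive reflection is 2 n t cos θ_r = m λ.
Snell's law: 1.0 sin 37.0° = 1.34 sin θ_r → sin θ_r = 0.449, cos θ_r = 0.893.
Minimum nonzero at m = 1: t = λ / (2 n cos θ_r) = 419 / (2 × 1.34 × 0.893) = 175 nm.

175 nm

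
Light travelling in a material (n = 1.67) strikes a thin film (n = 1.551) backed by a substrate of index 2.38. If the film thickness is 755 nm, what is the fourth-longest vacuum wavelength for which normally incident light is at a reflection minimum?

586 nm

Top surface (1.67 → 1.551): reflection off a lower-index medium gives no phase shift.
Bottom surface (1.551 → 2.38): reflection off a higher-index medium gives a half-wave phase shift.
Net: one phase inversion between the two reflected rays.
So the condition for destructive reflection is 2 n t = m λ.
λ = 2 n t / m. The fourth-longest wavelength is m = 4: λ = 2 × 1.551 × 755 / 4.00 = 586 nm.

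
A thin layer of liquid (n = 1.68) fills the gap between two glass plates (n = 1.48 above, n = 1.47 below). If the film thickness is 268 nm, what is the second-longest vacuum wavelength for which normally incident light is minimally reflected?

450 nm

At the upper boundary (n = 1.48 to n = 1.68) the reflected ray undergoes a half-wave phase shift.
Ray reflecting at the bottom interface goes from n = 1.68 toward n = 1.47: no phase shift.
Exactly one π shift → a net half-wave offset.
For minimum reflection here: 2 n t = m λ.
λ = 2 n t / m. The second-longest wavelength is m = 2: λ = 2 × 1.68 × 268 / 2.00 = 450 nm.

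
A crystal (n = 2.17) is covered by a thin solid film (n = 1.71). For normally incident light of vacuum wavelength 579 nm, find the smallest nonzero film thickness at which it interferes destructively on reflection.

Ray reflecting at the top interface goes from n = 1.0 toward n = 1.71: a half-wave phase shift.
Bottom surface (1.71 → 2.17): reflection off a higher-index medium gives a half-wave phase shift.
The two reflections carry the same phase change, so no net offset.
With no net inversion, destructive interference in reflection requires 2 n t = (m + ½) λ.
Minimum at m = 0: t = λ / (4 n) = 579 / (4 × 1.71) = 84.6 nm.

84.6 nm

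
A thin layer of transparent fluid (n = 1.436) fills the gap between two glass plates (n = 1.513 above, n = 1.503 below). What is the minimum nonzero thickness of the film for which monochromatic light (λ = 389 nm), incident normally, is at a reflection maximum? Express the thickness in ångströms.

Ray reflecting at the top interface goes from n = 1.513 toward n = 1.436: no phase shift.
Ray reflecting at the bottom interface goes from n = 1.436 toward n = 1.503: a half-wave phase shift.
Net: one phase inversion between the two reflected rays.
So the condition for constructive reflection is 2 n t = (m + ½) λ.
Minimum at m = 0: t = λ / (4 n) = 389 / (4 × 1.436) = 67.7 nm.

677 Å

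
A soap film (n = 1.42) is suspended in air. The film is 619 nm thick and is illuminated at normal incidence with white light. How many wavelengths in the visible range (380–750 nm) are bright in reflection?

3

Ray reflecting at the top interface goes from n = 1.0 toward n = 1.42: a half-wave phase shift.
At the lower boundary (n = 1.42 to n = 1.0) the reflected ray undergoes no phase shift.
Exactly one π shift → a net half-wave offset.
So the condition for constructive reflection is 2 n t = (m + ½) λ.
λ = 2 n t / (m + ½) = 1758 / (m + ½) nm.
m=1: 1172 nm (IR); m=2: 703 nm (visible); m=3: 502 nm (visible); m=4: 391 nm (visible); m=5: 320 nm (UV).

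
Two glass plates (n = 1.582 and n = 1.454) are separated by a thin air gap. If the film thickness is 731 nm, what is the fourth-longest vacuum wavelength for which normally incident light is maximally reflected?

418 nm

Ray reflecting at the top interface goes from n = 1.582 toward n = 1.0: no phase shift.
Ray reflecting at the bottom interface goes from n = 1.0 toward n = 1.454: a half-wave phase shift.
Net: one phase inversion between the two reflected rays.
With one net inversion, constructive interference in reflection requires 2 n t = (m + ½) λ.
λ = 2 n t / (m + ½). The fourth-longest wavelength is m = 3: λ = 2 × 1.0 × 731 / 3.50 = 418 nm.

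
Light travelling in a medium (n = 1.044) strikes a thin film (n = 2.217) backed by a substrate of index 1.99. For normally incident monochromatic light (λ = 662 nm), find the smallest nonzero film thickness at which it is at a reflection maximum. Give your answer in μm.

Ray reflecting at the top interface goes from n = 1.044 toward n = 2.217: a half-wave phase shift.
Ray reflecting at the bottom interface goes from n = 2.217 toward n = 1.99: no phase shift.
The two reflections differ by half a wavelength.
So the condition for constructive reflection is 2 n t = (m + ½) λ.
Minimum at m = 0: t = λ / (4 n) = 662 / (4 × 2.217) = 74.7 nm.

0.0747 μm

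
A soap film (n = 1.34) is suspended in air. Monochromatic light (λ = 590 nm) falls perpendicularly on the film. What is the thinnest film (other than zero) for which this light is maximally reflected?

At the upper boundary (n = 1.0 to n = 1.34) the reflected ray undergoes a half-wave phase shift.
Bottom surface (1.34 → 1.0): reflection off a lower-index medium gives no phase shift.
Net: one phase inversion between the two reflected rays.
So the condition for constructive reflection is 2 n t = (m + ½) λ.
Minimum at m = 0: t = λ / (4 n) = 590 / (4 × 1.34) = 110 nm.

110 nm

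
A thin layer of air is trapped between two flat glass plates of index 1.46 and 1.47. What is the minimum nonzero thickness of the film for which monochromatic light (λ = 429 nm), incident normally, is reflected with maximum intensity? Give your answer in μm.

0.107 μm

At the upper boundary (n = 1.46 to n = 1.0) the reflected ray undergoes no phase shift.
Bottom surface (1.0 → 1.47): reflection off a higher-index medium gives a half-wave phase shift.
The two reflections differ by half a wavelength.
So the condition for constructive reflection is 2 n t = (m + ½) λ.
Minimum at m = 0: t = λ / (4 n) = 429 / (4 × 1.0) = 107 nm.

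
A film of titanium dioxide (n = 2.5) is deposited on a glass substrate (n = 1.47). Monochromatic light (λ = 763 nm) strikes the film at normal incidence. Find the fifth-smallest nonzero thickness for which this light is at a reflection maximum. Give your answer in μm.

Top surface (1.0 → 2.5): reflection off a higher-index medium gives a half-wave phase shift.
Bottom surface (2.5 → 1.47): reflection off a lower-index medium gives no phase shift.
Exactly one π shift → a net half-wave offset.
With one net inversion, constructive interference in reflection requires 2 n t = (m + ½) λ.
The fifth-smallest nonzero thickness corresponds to m = 4: t = (m + ½) λ / (2 n) = 4.50 × 763 / (2 × 2.5) = 687 nm.

0.687 μm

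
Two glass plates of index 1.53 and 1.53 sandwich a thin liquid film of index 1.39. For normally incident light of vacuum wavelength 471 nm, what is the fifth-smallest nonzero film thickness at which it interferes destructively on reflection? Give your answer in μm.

At the upper boundary (n = 1.53 to n = 1.39) the reflected ray undergoes no phase shift.
Ray reflecting at the bottom interface goes from n = 1.39 toward n = 1.53: a half-wave phase shift.
Exactly one π shift → a net half-wave offset.
So the condition for destructive reflection is 2 n t = m λ.
The fifth-smallest nonzero thickness corresponds to m = 5: t = m λ / (2 n) = 5.00 × 471 / (2 × 1.39) = 847 nm.

0.847 μm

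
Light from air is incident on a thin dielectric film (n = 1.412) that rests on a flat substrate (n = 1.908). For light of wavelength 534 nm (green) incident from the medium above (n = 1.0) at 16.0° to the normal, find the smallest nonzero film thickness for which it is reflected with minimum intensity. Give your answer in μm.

Ray reflecting at the top interface goes from n = 1.0 toward n = 1.412: a half-wave phase shift.
Ray reflecting at the bottom interface goes from n = 1.412 toward n = 1.908: a half-wave phase shift.
Net: no relative phase inversion (both shifts match).
So the condition for destructive reflection is 2 n t cos θ_r = (m + ½) λ.
Snell's law: 1.0 sin 16.0° = 1.412 sin θ_r → sin θ_r = 0.195, cos θ_r = 0.981.
Minimum at m = 0: t = λ / (4 n cos θ_r) = 534 / (4 × 1.412 × 0.981) = 96.4 nm.

0.0964 μm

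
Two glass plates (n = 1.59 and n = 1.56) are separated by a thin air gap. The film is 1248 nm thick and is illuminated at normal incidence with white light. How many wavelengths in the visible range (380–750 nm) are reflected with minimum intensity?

At the upper boundary (n = 1.59 to n = 1.0) the reflected ray undergoes no phase shift.
At the lower boundary (n = 1.0 to n = 1.56) the reflected ray undergoes a half-wave phase shift.
The two reflections differ by half a wavelength.
With one net inversion, destructive interference in reflection requires 2 n t = m λ.
λ = 2 n t / m = 2496 / m nm.
m=3: 832 nm (IR); m=4: 624 nm (visible); m=5: 499 nm (visible); m=6: 416 nm (visible); m=7: 357 nm (UV).

3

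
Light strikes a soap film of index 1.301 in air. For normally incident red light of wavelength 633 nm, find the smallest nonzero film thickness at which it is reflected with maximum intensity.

Top surface (1.0 → 1.301): reflection off a higher-index medium gives a half-wave phase shift.
Bottom surface (1.301 → 1.0): reflection off a lower-index medium gives no phase shift.
The two reflections differ by half a wavelength.
So the condition for constructive reflection is 2 n t = (m + ½) λ.
Minimum at m = 0: t = λ / (4 n) = 633 / (4 × 1.301) = 122 nm.

122 nm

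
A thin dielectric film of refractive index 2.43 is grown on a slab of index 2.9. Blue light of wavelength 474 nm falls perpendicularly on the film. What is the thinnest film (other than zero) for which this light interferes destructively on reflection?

48.8 nm

Top surface (1.0 → 2.43): reflection off a higher-index medium gives a half-wave phase shift.
At the lower boundary (n = 2.43 to n = 2.9) the reflected ray undergoes a half-wave phase shift.
Net: no relative phase inversion (both shifts match).
So the condition for destructive reflection is 2 n t = (m + ½) λ.
Minimum at m = 0: t = λ / (4 n) = 474 / (4 × 2.43) = 48.8 nm.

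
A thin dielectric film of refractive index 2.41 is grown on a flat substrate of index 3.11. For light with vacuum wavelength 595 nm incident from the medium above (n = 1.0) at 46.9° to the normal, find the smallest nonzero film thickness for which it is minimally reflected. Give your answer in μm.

Top surface (1.0 → 2.41): reflection off a higher-index medium gives a half-wave phase shift.
Bottom surface (2.41 → 3.11): reflection off a higher-index medium gives a half-wave phase shift.
Net: no relative phase inversion (both shifts match).
With no net inversion, destructive interference in reflection requires 2 n t cos θ_r = (m + ½) λ.
Snell's law: 1.0 sin 46.9° = 2.41 sin θ_r → sin θ_r = 0.303, cos θ_r = 0.953.
Minimum at m = 0: t = λ / (4 n cos θ_r) = 595 / (4 × 2.41 × 0.953) = 64.8 nm.

0.0648 μm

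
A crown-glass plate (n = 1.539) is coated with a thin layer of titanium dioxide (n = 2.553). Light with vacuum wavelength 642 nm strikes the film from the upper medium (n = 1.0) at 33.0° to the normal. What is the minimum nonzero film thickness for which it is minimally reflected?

129 nm

Top surface (1.0 → 2.553): reflection off a higher-index medium gives a half-wave phase shift.
At the lower boundary (n = 2.553 to n = 1.539) the reflected ray undergoes no phase shift.
The two reflections differ by half a wavelength.
With one net inversion, destructive interference in reflection requires 2 n t cos θ_r = m λ.
Snell's law: 1.0 sin 33.0° = 2.553 sin θ_r → sin θ_r = 0.213, cos θ_r = 0.977.
Minimum nonzero at m = 1: t = λ / (2 n cos θ_r) = 642 / (2 × 2.553 × 0.977) = 129 nm.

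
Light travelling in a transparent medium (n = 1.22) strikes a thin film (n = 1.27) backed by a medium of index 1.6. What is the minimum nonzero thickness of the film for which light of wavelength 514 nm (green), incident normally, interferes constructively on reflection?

202 nm

At the upper boundary (n = 1.22 to n = 1.27) the reflected ray undergoes a half-wave phase shift.
At the lower boundary (n = 1.27 to n = 1.6) the reflected ray undergoes a half-wave phase shift.
Zero or two π shifts → no net half-wave offset.
So the condition for constructive reflection is 2 n t = m λ.
Minimum nonzero at m = 1: t = λ / (2 n) = 514 / (2 × 1.27) = 202 nm.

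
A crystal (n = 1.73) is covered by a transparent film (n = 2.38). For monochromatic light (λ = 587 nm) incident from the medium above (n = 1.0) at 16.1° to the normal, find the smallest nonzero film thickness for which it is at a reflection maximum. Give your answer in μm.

0.0621 μm

Ray reflecting at the top interface goes from n = 1.0 toward n = 2.38: a half-wave phase shift.
Bottom surface (2.38 → 1.73): reflection off a lower-index medium gives no phase shift.
Exactly one π shift → a net half-wave offset.
With one net inversion, constructive interference in reflection requires 2 n t cos θ_r = (m + ½) λ.
Snell's law: 1.0 sin 16.1° = 2.38 sin θ_r → sin θ_r = 0.117, cos θ_r = 0.993.
Minimum at m = 0: t = λ / (4 n cos θ_r) = 587 / (4 × 2.38 × 0.993) = 62.1 nm.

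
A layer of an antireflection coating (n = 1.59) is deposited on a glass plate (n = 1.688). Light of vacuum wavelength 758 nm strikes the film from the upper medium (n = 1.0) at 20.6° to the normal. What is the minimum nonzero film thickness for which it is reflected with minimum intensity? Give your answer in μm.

At the upper boundary (n = 1.0 to n = 1.59) the reflected ray undergoes a half-wave phase shift.
Bottom surface (1.59 → 1.688): reflection off a higher-index medium gives a half-wave phase shift.
The two reflections carry the same phase change, so no net offset.
With no net inversion, destructive interference in reflection requires 2 n t cos θ_r = (m + ½) λ.
Snell's law: 1.0 sin 20.6° = 1.59 sin θ_r → sin θ_r = 0.221, cos θ_r = 0.975.
Minimum at m = 0: t = λ / (4 n cos θ_r) = 758 / (4 × 1.59 × 0.975) = 122 nm.

0.122 μm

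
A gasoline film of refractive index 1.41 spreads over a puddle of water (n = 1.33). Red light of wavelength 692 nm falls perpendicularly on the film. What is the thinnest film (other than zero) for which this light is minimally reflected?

245 nm

Ray reflecting at the top interface goes from n = 1.0 toward n = 1.41: a half-wave phase shift.
Bottom surface (1.41 → 1.33): reflection off a lower-index medium gives no phase shift.
Exactly one π shift → a net half-wave offset.
So the condition for destructive reflection is 2 n t = m λ.
Minimum nonzero at m = 1: t = λ / (2 n) = 692 / (2 × 1.41) = 245 nm.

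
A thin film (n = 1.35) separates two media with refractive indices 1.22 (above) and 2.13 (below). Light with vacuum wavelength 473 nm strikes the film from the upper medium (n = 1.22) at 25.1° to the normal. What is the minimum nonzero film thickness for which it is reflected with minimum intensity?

Ray reflecting at the top interface goes from n = 1.22 toward n = 1.35: a half-wave phase shift.
At the lower boundary (n = 1.35 to n = 2.13) the reflected ray undergoes a half-wave phase shift.
Zero or two π shifts → no net half-wave offset.
With no net inversion, destructive interference in reflection requires 2 n t cos θ_r = (m + ½) λ.
Snell's law: 1.22 sin 25.1° = 1.35 sin θ_r → sin θ_r = 0.383, cos θ_r = 0.924.
Minimum at m = 0: t = λ / (4 n cos θ_r) = 473 / (4 × 1.35 × 0.924) = 94.8 nm.

94.8 nm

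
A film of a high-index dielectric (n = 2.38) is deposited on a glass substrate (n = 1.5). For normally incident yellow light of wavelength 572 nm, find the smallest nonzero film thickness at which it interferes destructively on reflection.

At the upper boundary (n = 1.0 to n = 2.38) the reflected ray undergoes a half-wave phase shift.
At the lower boundary (n = 2.38 to n = 1.5) the reflected ray undergoes no phase shift.
The two reflections differ by half a wavelength.
So the condition for destructive reflection is 2 n t = m λ.
Minimum nonzero at m = 1: t = λ / (2 n) = 572 / (2 × 2.38) = 120 nm.

120 nm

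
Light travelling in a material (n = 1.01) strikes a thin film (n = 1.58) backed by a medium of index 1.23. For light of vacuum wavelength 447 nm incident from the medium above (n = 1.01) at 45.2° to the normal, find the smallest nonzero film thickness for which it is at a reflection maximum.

Ray reflecting at the top interface goes from n = 1.01 toward n = 1.58: a half-wave phase shift.
Bottom surface (1.58 → 1.23): reflection off a lower-index medium gives no phase shift.
Net: one phase inversion between the two reflected rays.
For maximum reflection here: 2 n t cos θ_r = (m + ½) λ.
Snell's law: 1.01 sin 45.2° = 1.58 sin θ_r → sin θ_r = 0.454, cos θ_r = 0.891.
Minimum at m = 0: t = λ / (4 n cos θ_r) = 447 / (4 × 1.58 × 0.891) = 79.4 nm.

79.4 nm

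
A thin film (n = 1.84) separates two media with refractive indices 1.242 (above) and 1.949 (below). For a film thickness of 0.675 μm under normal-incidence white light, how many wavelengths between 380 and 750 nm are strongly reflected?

At the upper boundary (n = 1.242 to n = 1.84) the reflected ray undergoes a half-wave phase shift.
At the lower boundary (n = 1.84 to n = 1.949) the reflected ray undergoes a half-wave phase shift.
The two reflections carry the same phase change, so no net offset.
With no net inversion, constructive interference in reflection requires 2 n t = m λ.
λ = 2 n t / m = 2484 / m nm.
m=3: 828 nm (IR); m=4: 621 nm (visible); m=5: 497 nm (visible); m=6: 414 nm (visible); m=7: 355 nm (UV).

3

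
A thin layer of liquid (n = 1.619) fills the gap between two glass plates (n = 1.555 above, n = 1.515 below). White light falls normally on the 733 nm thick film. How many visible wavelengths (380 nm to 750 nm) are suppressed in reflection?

3

Ray reflecting at the top interface goes from n = 1.555 toward n = 1.619: a half-wave phase shift.
Ray reflecting at the bottom interface goes from n = 1.619 toward n = 1.515: no phase shift.
The two reflections differ by half a wavelength.
For weak reflection here: 2 n t = m λ.
λ = 2 n t / m = 2373 / m nm.
m=3: 791 nm (IR); m=4: 593 nm (visible); m=5: 475 nm (visible); m=6: 396 nm (visible); m=7: 339 nm (UV).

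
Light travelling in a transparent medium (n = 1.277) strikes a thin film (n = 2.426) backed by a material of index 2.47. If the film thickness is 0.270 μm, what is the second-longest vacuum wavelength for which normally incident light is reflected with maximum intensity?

At the upper boundary (n = 1.277 to n = 2.426) the reflected ray undergoes a half-wave phase shift.
Bottom surface (2.426 → 2.47): reflection off a higher-index medium gives a half-wave phase shift.
Zero or two π shifts → no net half-wave offset.
So the condition for constructive reflection is 2 n t = m λ.
λ = 2 n t / m. The second-longest wavelength is m = 2: λ = 2 × 2.426 × 270 / 2.00 = 655 nm.

655 nm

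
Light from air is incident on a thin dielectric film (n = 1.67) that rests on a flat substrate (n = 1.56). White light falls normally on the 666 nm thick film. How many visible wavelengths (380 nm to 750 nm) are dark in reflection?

3

Ray reflecting at the top interface goes from n = 1.0 toward n = 1.67: a half-wave phase shift.
Bottom surface (1.67 → 1.56): reflection off a lower-index medium gives no phase shift.
Net: one phase inversion between the two reflected rays.
For weak reflection here: 2 n t = m λ.
λ = 2 n t / m = 2224 / m nm.
m=2: 1112 nm (IR); m=3: 741 nm (visible); m=4: 556 nm (visible); m=5: 445 nm (visible); m=6: 371 nm (UV).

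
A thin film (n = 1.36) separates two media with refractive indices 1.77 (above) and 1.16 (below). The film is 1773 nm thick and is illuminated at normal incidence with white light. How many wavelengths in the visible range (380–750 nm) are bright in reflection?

6

At the upper boundary (n = 1.77 to n = 1.36) the reflected ray undergoes no phase shift.
Bottom surface (1.36 → 1.16): reflection off a lower-index medium gives no phase shift.
Net: no relative phase inversion (both shifts match).
So the condition for constructive reflection is 2 n t = m λ.
λ = 2 n t / m = 4823 / m nm.
m=6: 804 nm (IR); m=7: 689 nm (visible); m=8: 603 nm (visible); m=9: 536 nm (visible); m=10: 482 nm (visible); m=11: 438 nm (visible); m=12: 402 nm (visible); m=13: 371 nm (UV).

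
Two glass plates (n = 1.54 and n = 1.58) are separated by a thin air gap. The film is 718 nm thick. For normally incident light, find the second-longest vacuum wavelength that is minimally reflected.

718 nm

At the upper boundary (n = 1.54 to n = 1.0) the reflected ray undergoes no phase shift.
Ray reflecting at the bottom interface goes from n = 1.0 toward n = 1.58: a half-wave phase shift.
Exactly one π shift → a net half-wave offset.
For weak reflection here: 2 n t = m λ.
λ = 2 n t / m. The second-longest wavelength is m = 2: λ = 2 × 1.0 × 718 / 2.00 = 718 nm.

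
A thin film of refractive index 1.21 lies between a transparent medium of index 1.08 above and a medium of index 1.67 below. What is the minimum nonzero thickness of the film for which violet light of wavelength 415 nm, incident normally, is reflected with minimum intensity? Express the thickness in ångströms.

857 Å

Top surface (1.08 → 1.21): reflection off a higher-index medium gives a half-wave phase shift.
Ray reflecting at the bottom interface goes from n = 1.21 toward n = 1.67: a half-wave phase shift.
Zero or two π shifts → no net half-wave offset.
With no net inversion, destructive interference in reflection requires 2 n t = (m + ½) λ.
Minimum at m = 0: t = λ / (4 n) = 415 / (4 × 1.21) = 85.7 nm.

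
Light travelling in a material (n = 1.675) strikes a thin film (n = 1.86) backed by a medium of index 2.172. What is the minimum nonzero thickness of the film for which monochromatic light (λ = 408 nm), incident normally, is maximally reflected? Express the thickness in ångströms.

Ray reflecting at the top interface goes from n = 1.675 toward n = 1.86: a half-wave phase shift.
Bottom surface (1.86 → 2.172): reflection off a higher-index medium gives a half-wave phase shift.
The two reflections carry the same phase change, so no net offset.
For bright reflection here: 2 n t = m λ.
Minimum nonzero at m = 1: t = λ / (2 n) = 408 / (2 × 1.86) = 110 nm.

1097 Å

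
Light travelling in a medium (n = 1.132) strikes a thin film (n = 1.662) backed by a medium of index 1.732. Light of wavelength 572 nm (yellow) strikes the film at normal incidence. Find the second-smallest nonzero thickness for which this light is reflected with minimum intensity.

At the upper boundary (n = 1.132 to n = 1.662) the reflected ray undergoes a half-wave phase shift.
Bottom surface (1.662 → 1.732): reflection off a higher-index medium gives a half-wave phase shift.
Net: no relative phase inversion (both shifts match).
With no net inversion, destructive interference in reflection requires 2 n t = (m + ½) λ.
The second-smallest nonzero thickness corresponds to m = 1: t = (m + ½) λ / (2 n) = 1.50 × 572 / (2 × 1.662) = 258 nm.

258 nm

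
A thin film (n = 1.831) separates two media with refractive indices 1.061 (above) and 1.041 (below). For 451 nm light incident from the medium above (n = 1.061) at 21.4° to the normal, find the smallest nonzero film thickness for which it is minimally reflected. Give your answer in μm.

0.126 μm

At the upper boundary (n = 1.061 to n = 1.831) the reflected ray undergoes a half-wave phase shift.
Bottom surface (1.831 → 1.041): reflection off a lower-index medium gives no phase shift.
Exactly one π shift → a net half-wave offset.
With one net inversion, destructive interference in reflection requires 2 n t cos θ_r = m λ.
Snell's law: 1.061 sin 21.4° = 1.831 sin θ_r → sin θ_r = 0.211, cos θ_r = 0.977.
Minimum nonzero at m = 1: t = λ / (2 n cos θ_r) = 451 / (2 × 1.831 × 0.977) = 126 nm.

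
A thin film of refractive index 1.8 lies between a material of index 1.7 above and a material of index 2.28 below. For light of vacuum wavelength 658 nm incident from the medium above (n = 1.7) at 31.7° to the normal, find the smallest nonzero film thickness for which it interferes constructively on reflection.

211 nm

At the upper boundary (n = 1.7 to n = 1.8) the reflected ray undergoes a half-wave phase shift.
Ray reflecting at the bottom interface goes from n = 1.8 toward n = 2.28: a half-wave phase shift.
Zero or two π shifts → no net half-wave offset.
So the condition for constructive reflection is 2 n t cos θ_r = m λ.
Snell's law: 1.7 sin 31.7° = 1.8 sin θ_r → sin θ_r = 0.496, cos θ_r = 0.868.
Minimum nonzero at m = 1: t = λ / (2 n cos θ_r) = 658 / (2 × 1.8 × 0.868) = 211 nm.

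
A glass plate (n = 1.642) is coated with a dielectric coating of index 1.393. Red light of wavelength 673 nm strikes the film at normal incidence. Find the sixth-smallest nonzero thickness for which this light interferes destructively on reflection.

Ray reflecting at the top interface goes from n = 1.0 toward n = 1.393: a half-wave phase shift.
Bottom surface (1.393 → 1.642): reflection off a higher-index medium gives a half-wave phase shift.
The two reflections carry the same phase change, so no net offset.
So the condition for destructive reflection is 2 n t = (m + ½) λ.
The sixth-smallest nonzero thickness corresponds to m = 5: t = (m + ½) λ / (2 n) = 5.50 × 673 / (2 × 1.393) = 1329 nm.

1329 nm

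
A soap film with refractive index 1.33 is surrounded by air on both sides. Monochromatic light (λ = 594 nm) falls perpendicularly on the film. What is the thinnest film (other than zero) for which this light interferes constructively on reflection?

At the upper boundary (n = 1.0 to n = 1.33) the reflected ray undergoes a half-wave phase shift.
Ray reflecting at the bottom interface goes from n = 1.33 toward n = 1.0: no phase shift.
Net: one phase inversion between the two reflected rays.
With one net inversion, constructive interference in reflection requires 2 n t = (m + ½) λ.
Minimum at m = 0: t = λ / (4 n) = 594 / (4 × 1.33) = 112 nm.

112 nm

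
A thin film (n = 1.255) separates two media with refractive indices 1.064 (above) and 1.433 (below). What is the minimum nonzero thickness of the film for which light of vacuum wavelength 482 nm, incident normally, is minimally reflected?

96.0 nm

Ray reflecting at the top interface goes from n = 1.064 toward n = 1.255: a half-wave phase shift.
Ray reflecting at the bottom interface goes from n = 1.255 toward n = 1.433: a half-wave phase shift.
Zero or two π shifts → no net half-wave offset.
So the condition for destructive reflection is 2 n t = (m + ½) λ.
Minimum at m = 0: t = λ / (4 n) = 482 / (4 × 1.255) = 96.0 nm.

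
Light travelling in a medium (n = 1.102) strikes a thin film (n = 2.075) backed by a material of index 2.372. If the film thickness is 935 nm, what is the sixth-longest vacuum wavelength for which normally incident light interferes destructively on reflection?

706 nm

Top surface (1.102 → 2.075): reflection off a higher-index medium gives a half-wave phase shift.
At the lower boundary (n = 2.075 to n = 2.372) the reflected ray undergoes a half-wave phase shift.
The two reflections carry the same phase change, so no net offset.
With no net inversion, destructive interference in reflection requires 2 n t = (m + ½) λ.
λ = 2 n t / (m + ½). The sixth-longest wavelength is m = 5: λ = 2 × 2.075 × 935 / 5.50 = 706 nm.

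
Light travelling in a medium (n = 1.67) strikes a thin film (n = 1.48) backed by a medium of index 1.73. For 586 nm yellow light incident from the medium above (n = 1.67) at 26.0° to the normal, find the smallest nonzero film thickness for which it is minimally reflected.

Top surface (1.67 → 1.48): reflection off a lower-index medium gives no phase shift.
At the lower boundary (n = 1.48 to n = 1.73) the reflected ray undergoes a half-wave phase shift.
The two reflections differ by half a wavelength.
So the condition for destructive reflection is 2 n t cos θ_r = m λ.
Snell's law: 1.67 sin 26.0° = 1.48 sin θ_r → sin θ_r = 0.495, cos θ_r = 0.869.
Minimum nonzero at m = 1: t = λ / (2 n cos θ_r) = 586 / (2 × 1.48 × 0.869) = 228 nm.

228 nm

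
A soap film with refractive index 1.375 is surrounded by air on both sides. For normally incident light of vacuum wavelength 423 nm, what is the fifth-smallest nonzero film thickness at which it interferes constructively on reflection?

692 nm

Top surface (1.0 → 1.375): reflection off a higher-index medium gives a half-wave phase shift.
At the lower boundary (n = 1.375 to n = 1.0) the reflected ray undergoes no phase shift.
The two reflections differ by half a wavelength.
With one net inversion, constructive interference in reflection requires 2 n t = (m + ½) λ.
The fifth-smallest nonzero thickness corresponds to m = 4: t = (m + ½) λ / (2 n) = 4.50 × 423 / (2 × 1.375) = 692 nm.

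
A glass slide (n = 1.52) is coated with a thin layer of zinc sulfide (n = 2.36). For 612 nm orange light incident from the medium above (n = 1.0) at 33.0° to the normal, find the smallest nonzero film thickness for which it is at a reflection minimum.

At the upper boundary (n = 1.0 to n = 2.36) the reflected ray undergoes a half-wave phase shift.
At the lower boundary (n = 2.36 to n = 1.52) the reflected ray undergoes no phase shift.
Exactly one π shift → a net half-wave offset.
So the condition for destructive reflection is 2 n t cos θ_r = m λ.
Snell's law: 1.0 sin 33.0° = 2.36 sin θ_r → sin θ_r = 0.231, cos θ_r = 0.973.
Minimum nonzero at m = 1: t = λ / (2 n cos θ_r) = 612 / (2 × 2.36 × 0.973) = 133 nm.

133 nm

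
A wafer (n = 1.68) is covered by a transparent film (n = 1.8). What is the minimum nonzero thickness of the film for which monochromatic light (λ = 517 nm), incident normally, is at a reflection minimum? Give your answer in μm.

0.144 μm

At the upper boundary (n = 1.0 to n = 1.8) the reflected ray undergoes a half-wave phase shift.
At the lower boundary (n = 1.8 to n = 1.68) the reflected ray undergoes no phase shift.
The two reflections differ by half a wavelength.
So the condition for destructive reflection is 2 n t = m λ.
Minimum nonzero at m = 1: t = λ / (2 n) = 517 / (2 × 1.8) = 144 nm.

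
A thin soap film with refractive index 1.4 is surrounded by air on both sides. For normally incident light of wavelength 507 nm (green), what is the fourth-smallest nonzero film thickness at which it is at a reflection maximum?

634 nm

Top surface (1.0 → 1.4): reflection off a higher-index medium gives a half-wave phase shift.
At the lower boundary (n = 1.4 to n = 1.0) the reflected ray undergoes no phase shift.
The two reflections differ by half a wavelength.
For bright reflection here: 2 n t = (m + ½) λ.
The fourth-smallest nonzero thickness corresponds to m = 3: t = (m + ½) λ / (2 n) = 3.50 × 507 / (2 × 1.4) = 634 nm.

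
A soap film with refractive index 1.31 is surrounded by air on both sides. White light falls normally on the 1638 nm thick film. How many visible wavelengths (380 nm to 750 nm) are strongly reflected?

Top surface (1.0 → 1.31): reflection off a higher-index medium gives a half-wave phase shift.
Ray reflecting at the bottom interface goes from n = 1.31 toward n = 1.0: no phase shift.
Net: one phase inversion between the two reflected rays.
With one net inversion, constructive interference in reflection requires 2 n t = (m + ½) λ.
λ = 2 n t / (m + ½) = 4292 / (m + ½) nm.
m=5: 780 nm (IR); m=6: 660 nm (visible); m=7: 572 nm (visible); m=8: 505 nm (visible); m=9: 452 nm (visible); m=10: 409 nm (visible); m=11: 373 nm (UV).

5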